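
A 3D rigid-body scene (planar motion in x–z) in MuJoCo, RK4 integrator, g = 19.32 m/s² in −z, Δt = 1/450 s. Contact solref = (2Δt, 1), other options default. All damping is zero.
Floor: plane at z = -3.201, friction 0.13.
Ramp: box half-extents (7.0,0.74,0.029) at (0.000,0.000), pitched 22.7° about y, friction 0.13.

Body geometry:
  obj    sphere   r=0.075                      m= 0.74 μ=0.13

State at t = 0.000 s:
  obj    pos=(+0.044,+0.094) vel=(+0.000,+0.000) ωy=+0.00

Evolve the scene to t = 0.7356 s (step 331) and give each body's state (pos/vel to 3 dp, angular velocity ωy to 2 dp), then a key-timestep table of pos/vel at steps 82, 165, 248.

State at t = 0.7356 s:
  obj    pos=(+1.373,-0.462) vel=(+3.614,-1.512) ωy=+52.22

Key-timestep trajectory:
   step    t(s)  obj.x    obj.z    obj.vx   obj.vz 
     82  0.1822   +0.126  +0.060  +0.895  -0.375
    165  0.3667   +0.374  -0.044  +1.802  -0.754
    248  0.5511   +0.790  -0.218  +2.708  -1.133


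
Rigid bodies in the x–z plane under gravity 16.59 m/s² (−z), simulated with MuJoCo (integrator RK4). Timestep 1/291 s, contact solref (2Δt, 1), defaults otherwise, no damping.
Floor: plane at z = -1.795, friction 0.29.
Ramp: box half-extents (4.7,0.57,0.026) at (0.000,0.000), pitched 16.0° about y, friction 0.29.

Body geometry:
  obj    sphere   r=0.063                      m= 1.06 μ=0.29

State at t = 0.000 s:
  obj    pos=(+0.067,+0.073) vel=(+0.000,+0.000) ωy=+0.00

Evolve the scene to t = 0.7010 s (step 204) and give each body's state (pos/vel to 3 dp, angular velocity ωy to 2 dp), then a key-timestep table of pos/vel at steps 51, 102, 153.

State at t = 0.7010 s:
  obj    pos=(+0.839,-0.148) vel=(+2.201,-0.631) ωy=+36.34

Key-timestep trajectory:
   step    t(s)  obj.x    obj.z    obj.vx   obj.vz 
     51  0.1753   +0.115  +0.060  +0.550  -0.158
    102  0.3505   +0.260  +0.018  +1.101  -0.316
    153  0.5258   +0.501  -0.051  +1.651  -0.473


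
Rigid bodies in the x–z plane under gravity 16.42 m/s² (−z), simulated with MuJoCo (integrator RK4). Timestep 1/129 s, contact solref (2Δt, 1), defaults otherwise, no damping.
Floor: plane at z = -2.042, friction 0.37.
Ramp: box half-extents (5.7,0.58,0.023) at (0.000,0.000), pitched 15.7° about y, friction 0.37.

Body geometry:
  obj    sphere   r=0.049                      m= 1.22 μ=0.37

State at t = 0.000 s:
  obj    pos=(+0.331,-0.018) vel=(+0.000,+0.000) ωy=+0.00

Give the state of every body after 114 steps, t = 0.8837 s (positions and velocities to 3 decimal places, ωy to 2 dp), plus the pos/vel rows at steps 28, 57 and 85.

State at t = 0.8837 s:
  obj    pos=(+1.524,-0.354) vel=(+2.700,-0.759) ωy=+57.22

Key-timestep trajectory:
   step    t(s)  obj.x    obj.z    obj.vx   obj.vz 
     28  0.2171   +0.403  -0.039  +0.663  -0.186
     57  0.4419   +0.629  -0.102  +1.350  -0.379
     85  0.6589   +0.994  -0.205  +2.013  -0.566


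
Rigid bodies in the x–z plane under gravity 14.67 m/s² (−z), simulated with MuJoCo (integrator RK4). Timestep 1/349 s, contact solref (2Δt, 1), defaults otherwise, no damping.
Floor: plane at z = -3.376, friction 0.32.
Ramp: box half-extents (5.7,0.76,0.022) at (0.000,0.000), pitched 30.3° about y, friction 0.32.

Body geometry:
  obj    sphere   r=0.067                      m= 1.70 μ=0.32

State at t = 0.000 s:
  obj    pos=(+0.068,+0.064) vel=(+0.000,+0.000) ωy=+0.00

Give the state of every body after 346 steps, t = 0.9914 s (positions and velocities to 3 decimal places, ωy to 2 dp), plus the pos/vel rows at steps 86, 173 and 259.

State at t = 0.9914 s:
  obj    pos=(+2.311,-1.247) vel=(+4.525,-2.644) ωy=+78.22

Key-timestep trajectory:
   step    t(s)  obj.x    obj.z    obj.vx   obj.vz 
     86  0.2464   +0.206  -0.018  +1.125  -0.657
    173  0.4957   +0.629  -0.264  +2.263  -1.322
    259  0.7421   +1.325  -0.671  +3.388  -1.980


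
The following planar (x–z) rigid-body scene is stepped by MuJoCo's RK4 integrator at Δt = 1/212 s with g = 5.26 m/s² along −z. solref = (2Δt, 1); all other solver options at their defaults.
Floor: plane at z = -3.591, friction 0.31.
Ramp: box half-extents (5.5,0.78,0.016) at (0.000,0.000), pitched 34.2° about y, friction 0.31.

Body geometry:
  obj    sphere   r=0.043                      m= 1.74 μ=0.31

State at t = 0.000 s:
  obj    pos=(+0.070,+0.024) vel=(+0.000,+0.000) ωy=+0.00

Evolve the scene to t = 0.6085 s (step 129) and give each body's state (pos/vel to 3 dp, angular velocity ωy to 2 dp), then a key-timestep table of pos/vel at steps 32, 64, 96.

State at t = 0.6085 s:
  obj    pos=(+0.393,-0.196) vel=(+1.063,-0.722) ωy=+29.87

Key-timestep trajectory:
   step    t(s)  obj.x    obj.z    obj.vx   obj.vz 
     32  0.1509   +0.090  +0.010  +0.264  -0.179
     64  0.3019   +0.150  -0.030  +0.527  -0.358
     96  0.4528   +0.249  -0.098  +0.791  -0.538


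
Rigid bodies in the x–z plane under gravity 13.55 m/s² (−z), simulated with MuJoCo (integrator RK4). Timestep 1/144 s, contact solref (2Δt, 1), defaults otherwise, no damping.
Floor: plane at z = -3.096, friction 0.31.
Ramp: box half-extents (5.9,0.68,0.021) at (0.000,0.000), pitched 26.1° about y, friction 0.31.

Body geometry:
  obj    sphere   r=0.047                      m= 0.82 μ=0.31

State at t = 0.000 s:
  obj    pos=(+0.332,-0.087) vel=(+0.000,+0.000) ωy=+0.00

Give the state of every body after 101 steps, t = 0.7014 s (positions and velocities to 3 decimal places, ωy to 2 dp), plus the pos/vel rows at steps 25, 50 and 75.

State at t = 0.7014 s:
  obj    pos=(+1.273,-0.548) vel=(+2.682,-1.314) ωy=+63.53

Key-timestep trajectory:
   step    t(s)  obj.x    obj.z    obj.vx   obj.vz 
     25  0.1736   +0.390  -0.115  +0.664  -0.325
     50  0.3472   +0.563  -0.200  +1.328  -0.651
     75  0.5208   +0.851  -0.341  +1.992  -0.976


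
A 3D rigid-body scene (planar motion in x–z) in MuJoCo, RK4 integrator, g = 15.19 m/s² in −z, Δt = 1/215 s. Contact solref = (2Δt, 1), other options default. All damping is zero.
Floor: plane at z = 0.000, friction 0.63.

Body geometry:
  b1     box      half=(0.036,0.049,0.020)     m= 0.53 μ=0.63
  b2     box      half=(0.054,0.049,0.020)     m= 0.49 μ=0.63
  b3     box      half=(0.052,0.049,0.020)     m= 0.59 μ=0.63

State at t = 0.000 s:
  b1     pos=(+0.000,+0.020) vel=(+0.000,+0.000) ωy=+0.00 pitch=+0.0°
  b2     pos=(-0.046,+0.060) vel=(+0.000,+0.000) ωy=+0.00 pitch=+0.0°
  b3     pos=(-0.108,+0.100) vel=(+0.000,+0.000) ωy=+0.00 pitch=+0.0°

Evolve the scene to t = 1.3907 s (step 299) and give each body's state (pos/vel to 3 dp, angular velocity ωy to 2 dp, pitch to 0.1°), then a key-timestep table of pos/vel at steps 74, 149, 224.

State at t = 1.3907 s:
  b1     pos=(+0.001,+0.020) vel=(+0.001,+0.000) ωy=+0.00 pitch=+0.0°
  b2     pos=(-0.056,+0.049) vel=(+0.000,+0.000) ωy=+0.02 pitch=-37.9°
  b3     pos=(-0.125,+0.047) vel=(+0.000,+0.000) ωy=+0.01 pitch=-36.6°

Key-timestep trajectory:
   step    t(s)  b1.x    b1.z    b1.vx   b1.vz   b2.x    b2.z    b2.vx   b2.vz   b3.x    b3.z    b3.vx   b3.vz 
     74  0.3442   +0.000  +0.020  +0.001  +0.000   -0.056  +0.049  +0.000  +0.000   -0.125  +0.047  +0.000  +0.000
    149  0.6930   +0.001  +0.020  +0.001  +0.000   -0.056  +0.049  +0.000  +0.000   -0.125  +0.047  +0.000  +0.000
    224  1.0419   +0.001  +0.020  +0.001  +0.000   -0.056  +0.049  +0.000  +0.000   -0.125  +0.047  +0.000  +0.000


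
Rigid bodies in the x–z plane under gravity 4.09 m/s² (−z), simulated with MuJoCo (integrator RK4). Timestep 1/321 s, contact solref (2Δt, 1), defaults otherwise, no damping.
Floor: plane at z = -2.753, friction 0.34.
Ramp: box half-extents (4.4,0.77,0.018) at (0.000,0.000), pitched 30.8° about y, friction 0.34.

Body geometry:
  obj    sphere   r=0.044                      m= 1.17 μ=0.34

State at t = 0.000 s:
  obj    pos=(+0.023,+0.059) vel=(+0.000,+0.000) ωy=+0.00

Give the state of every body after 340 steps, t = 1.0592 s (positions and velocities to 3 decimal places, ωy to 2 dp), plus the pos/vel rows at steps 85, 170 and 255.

State at t = 1.0592 s:
  obj    pos=(+0.744,-0.371) vel=(+1.361,-0.811) ωy=+36.01

Key-timestep trajectory:
   step    t(s)  obj.x    obj.z    obj.vx   obj.vz 
     85  0.2648   +0.068  +0.032  +0.340  -0.203
    170  0.5296   +0.203  -0.049  +0.681  -0.406
    255  0.7944   +0.428  -0.183  +1.021  -0.608


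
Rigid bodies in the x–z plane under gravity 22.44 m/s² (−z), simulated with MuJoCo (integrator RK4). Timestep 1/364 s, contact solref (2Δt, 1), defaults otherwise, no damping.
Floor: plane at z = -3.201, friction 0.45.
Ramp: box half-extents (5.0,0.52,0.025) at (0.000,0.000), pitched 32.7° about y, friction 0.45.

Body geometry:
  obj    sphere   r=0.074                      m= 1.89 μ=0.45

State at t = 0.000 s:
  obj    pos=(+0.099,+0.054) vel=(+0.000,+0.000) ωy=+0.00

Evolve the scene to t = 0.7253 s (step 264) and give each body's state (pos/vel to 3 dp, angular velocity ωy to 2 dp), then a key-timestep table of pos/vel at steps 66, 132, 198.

State at t = 0.7253 s:
  obj    pos=(+2.016,-1.176) vel=(+5.285,-3.393) ωy=+84.86

Key-timestep trajectory:
   step    t(s)  obj.x    obj.z    obj.vx   obj.vz 
     66  0.1813   +0.219  -0.023  +1.321  -0.848
    132  0.3626   +0.578  -0.254  +2.643  -1.697
    198  0.5440   +1.177  -0.638  +3.964  -2.545


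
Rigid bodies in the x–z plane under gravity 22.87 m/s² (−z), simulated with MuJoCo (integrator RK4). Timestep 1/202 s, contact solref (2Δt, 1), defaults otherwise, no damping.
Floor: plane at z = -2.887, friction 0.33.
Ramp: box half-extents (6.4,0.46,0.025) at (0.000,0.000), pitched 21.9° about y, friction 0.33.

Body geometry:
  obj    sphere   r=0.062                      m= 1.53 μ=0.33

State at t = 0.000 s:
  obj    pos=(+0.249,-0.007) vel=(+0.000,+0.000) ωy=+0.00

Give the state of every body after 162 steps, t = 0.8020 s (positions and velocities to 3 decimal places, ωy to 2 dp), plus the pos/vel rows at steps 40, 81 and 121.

State at t = 0.8020 s:
  obj    pos=(+2.067,-0.737) vel=(+4.534,-1.823) ωy=+78.80

Key-timestep trajectory:
   step    t(s)  obj.x    obj.z    obj.vx   obj.vz 
     40  0.1980   +0.360  -0.051  +1.120  -0.450
     81  0.4010   +0.704  -0.189  +2.267  -0.911
    121  0.5990   +1.264  -0.414  +3.386  -1.361


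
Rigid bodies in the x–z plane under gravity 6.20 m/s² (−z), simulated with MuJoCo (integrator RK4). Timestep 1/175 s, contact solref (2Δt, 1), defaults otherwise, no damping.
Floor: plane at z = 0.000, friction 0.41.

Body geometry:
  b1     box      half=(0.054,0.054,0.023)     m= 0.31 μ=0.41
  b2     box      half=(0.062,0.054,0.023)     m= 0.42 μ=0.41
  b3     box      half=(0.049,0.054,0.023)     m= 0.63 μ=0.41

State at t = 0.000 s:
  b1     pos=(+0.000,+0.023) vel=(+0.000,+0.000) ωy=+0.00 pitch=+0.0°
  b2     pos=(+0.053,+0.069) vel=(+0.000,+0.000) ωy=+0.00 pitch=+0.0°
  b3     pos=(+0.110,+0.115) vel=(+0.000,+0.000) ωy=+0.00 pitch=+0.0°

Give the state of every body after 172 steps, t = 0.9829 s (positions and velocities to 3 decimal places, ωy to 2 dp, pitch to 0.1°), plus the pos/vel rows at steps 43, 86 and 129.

State at t = 0.9829 s:
  b1     pos=(-0.002,+0.023) vel=(-0.001,+0.000) ωy=+0.00 pitch=+0.0°
  b2     pos=(+0.069,+0.061) vel=(+0.000,+0.000) ωy=-0.02 pitch=+47.9°
  b3     pos=(+0.141,+0.051) vel=(+0.000,+0.000) ωy=-0.01 pitch=+46.7°

Key-timestep trajectory:
   step    t(s)  b1.x    b1.z    b1.vx   b1.vz   b2.x    b2.z    b2.vx   b2.vz   b3.x    b3.z    b3.vx   b3.vz 
     43  0.2457   +0.000  +0.023  +0.000  +0.000   +0.077  +0.064  +0.120  +0.052   +0.146  +0.052  +0.050  +0.051
     86  0.4914   +0.000  +0.023  +0.000  +0.000   +0.073  +0.063  -0.162  -0.053   +0.143  +0.052  -0.088  -0.024
    129  0.7371   -0.002  +0.023  -0.001  +0.000   +0.069  +0.062  +0.000  +0.000   +0.141  +0.051  +0.000  +0.000


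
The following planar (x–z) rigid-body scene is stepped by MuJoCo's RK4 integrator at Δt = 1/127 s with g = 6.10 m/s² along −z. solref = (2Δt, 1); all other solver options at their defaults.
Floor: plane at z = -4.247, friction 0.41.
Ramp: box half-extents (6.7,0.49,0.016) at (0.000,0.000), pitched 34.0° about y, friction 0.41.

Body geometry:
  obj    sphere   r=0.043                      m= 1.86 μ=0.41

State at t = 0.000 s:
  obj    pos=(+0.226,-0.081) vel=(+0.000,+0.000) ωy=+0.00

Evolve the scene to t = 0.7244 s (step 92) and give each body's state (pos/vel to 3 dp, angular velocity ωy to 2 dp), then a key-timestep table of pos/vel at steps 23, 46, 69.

State at t = 0.7244 s:
  obj    pos=(+0.756,-0.439) vel=(+1.463,-0.987) ωy=+41.03

Key-timestep trajectory:
   step    t(s)  obj.x    obj.z    obj.vx   obj.vz 
     23  0.1811   +0.259  -0.104  +0.366  -0.247
     46  0.3622   +0.358  -0.171  +0.732  -0.494
     69  0.5433   +0.524  -0.282  +1.097  -0.740


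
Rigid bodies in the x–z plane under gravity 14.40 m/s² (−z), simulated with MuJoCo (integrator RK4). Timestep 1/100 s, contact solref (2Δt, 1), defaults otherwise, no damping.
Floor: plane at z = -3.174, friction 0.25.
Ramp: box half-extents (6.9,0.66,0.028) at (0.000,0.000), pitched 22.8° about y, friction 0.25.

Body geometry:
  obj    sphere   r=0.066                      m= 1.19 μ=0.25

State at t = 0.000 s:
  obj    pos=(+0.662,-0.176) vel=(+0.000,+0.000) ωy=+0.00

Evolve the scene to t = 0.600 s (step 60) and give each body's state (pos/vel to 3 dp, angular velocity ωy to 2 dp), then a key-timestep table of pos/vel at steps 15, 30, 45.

State at t = 0.600 s:
  obj    pos=(+1.323,-0.454) vel=(+2.205,-0.927) ωy=+36.22

Key-timestep trajectory:
   step    t(s)  obj.x    obj.z    obj.vx   obj.vz 
     15  0.1500   +0.703  -0.194  +0.552  -0.231
     30  0.3000   +0.827  -0.246  +1.103  -0.463
     45  0.4500   +1.034  -0.333  +1.654  -0.695


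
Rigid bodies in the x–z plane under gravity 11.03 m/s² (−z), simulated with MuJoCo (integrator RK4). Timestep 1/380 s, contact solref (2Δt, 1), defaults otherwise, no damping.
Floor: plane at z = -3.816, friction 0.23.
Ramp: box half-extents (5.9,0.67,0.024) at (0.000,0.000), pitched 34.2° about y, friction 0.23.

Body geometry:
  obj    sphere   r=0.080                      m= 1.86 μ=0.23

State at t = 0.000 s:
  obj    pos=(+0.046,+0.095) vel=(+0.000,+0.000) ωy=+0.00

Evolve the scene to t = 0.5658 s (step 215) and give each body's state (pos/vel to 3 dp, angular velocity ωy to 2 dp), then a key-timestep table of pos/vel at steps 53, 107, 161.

State at t = 0.5658 s:
  obj    pos=(+0.632,-0.304) vel=(+2.072,-1.408) ωy=+31.31

Key-timestep trajectory:
   step    t(s)  obj.x    obj.z    obj.vx   obj.vz 
     53  0.1395   +0.082  +0.070  +0.511  -0.347
    107  0.2816   +0.191  -0.004  +1.032  -0.701
    161  0.4237   +0.375  -0.129  +1.552  -1.055


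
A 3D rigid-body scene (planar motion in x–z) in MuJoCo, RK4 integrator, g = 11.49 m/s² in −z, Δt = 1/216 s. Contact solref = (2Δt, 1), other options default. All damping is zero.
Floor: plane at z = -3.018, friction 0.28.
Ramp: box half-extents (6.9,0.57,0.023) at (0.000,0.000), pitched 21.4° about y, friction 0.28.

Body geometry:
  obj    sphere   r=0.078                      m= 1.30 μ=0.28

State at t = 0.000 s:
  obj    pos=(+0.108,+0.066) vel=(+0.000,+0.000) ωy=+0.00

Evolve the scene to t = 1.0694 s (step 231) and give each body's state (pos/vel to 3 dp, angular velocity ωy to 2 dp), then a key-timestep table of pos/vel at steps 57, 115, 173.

State at t = 1.0694 s:
  obj    pos=(+1.703,-0.559) vel=(+2.982,-1.169) ωy=+41.05

Key-timestep trajectory:
   step    t(s)  obj.x    obj.z    obj.vx   obj.vz 
     57  0.2639   +0.205  +0.028  +0.736  -0.288
    115  0.5324   +0.503  -0.089  +1.485  -0.582
    173  0.8009   +1.002  -0.284  +2.233  -0.875


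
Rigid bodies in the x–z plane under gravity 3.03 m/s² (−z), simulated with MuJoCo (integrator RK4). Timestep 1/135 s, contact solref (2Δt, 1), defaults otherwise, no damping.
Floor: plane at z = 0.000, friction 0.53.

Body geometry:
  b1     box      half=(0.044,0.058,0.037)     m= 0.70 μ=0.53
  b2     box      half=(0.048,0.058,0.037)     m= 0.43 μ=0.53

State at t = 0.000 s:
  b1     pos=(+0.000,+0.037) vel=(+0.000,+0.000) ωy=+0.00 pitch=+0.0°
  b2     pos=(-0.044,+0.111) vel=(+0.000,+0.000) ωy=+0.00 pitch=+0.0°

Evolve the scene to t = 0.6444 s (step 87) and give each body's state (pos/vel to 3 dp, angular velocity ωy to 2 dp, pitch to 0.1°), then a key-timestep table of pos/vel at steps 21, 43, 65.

State at t = 0.6444 s:
  b1     pos=(+0.000,+0.037) vel=(+0.000,+0.000) ωy=+0.00 pitch=+0.0°
  b2     pos=(-0.046,+0.111) vel=(-0.016,-0.001) ωy=-0.44 pitch=-3.8°

Key-timestep trajectory:
   step    t(s)  b1.x    b1.z    b1.vx   b1.vz   b2.x    b2.z    b2.vx   b2.vz 
     21  0.1556   +0.000  +0.037  +0.000  +0.000   -0.044  +0.111  -0.001  +0.000
     43  0.3185   +0.000  +0.037  +0.000  +0.000   -0.044  +0.111  -0.002  +0.000
     65  0.4815   +0.000  +0.037  +0.000  +0.000   -0.045  +0.111  -0.006  +0.000


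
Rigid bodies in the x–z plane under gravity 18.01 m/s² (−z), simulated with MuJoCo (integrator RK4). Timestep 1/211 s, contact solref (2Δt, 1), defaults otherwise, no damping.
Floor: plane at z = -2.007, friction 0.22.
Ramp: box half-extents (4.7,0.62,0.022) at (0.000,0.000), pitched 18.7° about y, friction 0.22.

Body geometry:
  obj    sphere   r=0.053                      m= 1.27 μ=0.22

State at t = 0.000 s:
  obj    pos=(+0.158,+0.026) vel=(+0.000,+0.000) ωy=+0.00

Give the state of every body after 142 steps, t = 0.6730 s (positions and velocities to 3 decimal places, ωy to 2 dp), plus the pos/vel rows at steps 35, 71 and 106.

State at t = 0.6730 s:
  obj    pos=(+1.043,-0.274) vel=(+2.629,-0.890) ωy=+52.36

Key-timestep trajectory:
   step    t(s)  obj.x    obj.z    obj.vx   obj.vz 
     35  0.1659   +0.212  +0.008  +0.648  -0.219
     71  0.3365   +0.379  -0.049  +1.315  -0.445
    106  0.5024   +0.651  -0.141  +1.963  -0.664


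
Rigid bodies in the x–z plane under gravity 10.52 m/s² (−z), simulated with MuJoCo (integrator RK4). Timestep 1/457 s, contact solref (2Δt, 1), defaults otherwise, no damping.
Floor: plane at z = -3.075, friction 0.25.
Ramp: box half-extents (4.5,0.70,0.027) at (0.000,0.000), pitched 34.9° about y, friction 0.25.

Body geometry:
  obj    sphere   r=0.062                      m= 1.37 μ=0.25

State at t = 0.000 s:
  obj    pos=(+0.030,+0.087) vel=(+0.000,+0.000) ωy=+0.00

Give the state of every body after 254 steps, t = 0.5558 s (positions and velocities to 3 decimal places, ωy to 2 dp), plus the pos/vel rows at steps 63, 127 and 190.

State at t = 0.5558 s:
  obj    pos=(+0.575,-0.293) vel=(+1.960,-1.367) ωy=+38.53

Key-timestep trajectory:
   step    t(s)  obj.x    obj.z    obj.vx   obj.vz 
     63  0.1379   +0.064  +0.064  +0.486  -0.339
    127  0.2779   +0.166  -0.008  +0.980  -0.684
    190  0.4158   +0.335  -0.125  +1.466  -1.023


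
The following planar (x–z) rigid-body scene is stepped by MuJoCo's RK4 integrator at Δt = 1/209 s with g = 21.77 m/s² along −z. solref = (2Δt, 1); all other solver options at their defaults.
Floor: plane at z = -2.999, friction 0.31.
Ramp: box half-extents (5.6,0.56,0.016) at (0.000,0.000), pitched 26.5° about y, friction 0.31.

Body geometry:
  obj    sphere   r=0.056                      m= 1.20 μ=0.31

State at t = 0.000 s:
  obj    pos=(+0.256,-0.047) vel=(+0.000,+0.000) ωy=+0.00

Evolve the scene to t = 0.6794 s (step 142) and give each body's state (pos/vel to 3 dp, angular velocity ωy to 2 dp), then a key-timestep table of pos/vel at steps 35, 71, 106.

State at t = 0.6794 s:
  obj    pos=(+1.689,-0.762) vel=(+4.219,-2.103) ωy=+84.16

Key-timestep trajectory:
   step    t(s)  obj.x    obj.z    obj.vx   obj.vz 
     35  0.1675   +0.343  -0.091  +1.040  -0.519
     71  0.3397   +0.614  -0.226  +2.110  -1.052
    106  0.5072   +1.055  -0.445  +3.149  -1.570


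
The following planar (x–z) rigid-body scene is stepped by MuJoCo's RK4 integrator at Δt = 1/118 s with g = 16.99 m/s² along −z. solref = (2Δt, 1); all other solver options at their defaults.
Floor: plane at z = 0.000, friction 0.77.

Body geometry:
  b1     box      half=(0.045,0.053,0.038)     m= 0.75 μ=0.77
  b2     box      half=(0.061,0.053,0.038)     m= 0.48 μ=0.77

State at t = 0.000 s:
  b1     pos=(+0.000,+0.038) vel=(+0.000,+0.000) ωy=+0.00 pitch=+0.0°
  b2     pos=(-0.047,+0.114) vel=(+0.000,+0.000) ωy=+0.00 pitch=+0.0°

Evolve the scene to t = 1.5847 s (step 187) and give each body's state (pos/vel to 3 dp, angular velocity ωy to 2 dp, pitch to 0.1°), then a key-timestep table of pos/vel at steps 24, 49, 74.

State at t = 1.5847 s:
  b1     pos=(+0.000,+0.038) vel=(+0.000,+0.000) ωy=+0.00 pitch=+0.0°
  b2     pos=(-0.101,+0.061) vel=(+0.000,+0.000) ωy=+0.00 pitch=-90.0°

Key-timestep trajectory:
   step    t(s)  b1.x    b1.z    b1.vx   b1.vz   b2.x    b2.z    b2.vx   b2.vz 
     24  0.2034   +0.000  +0.038  +0.001  +0.000   -0.063  +0.110  -0.227  -0.141
     49  0.4153   +0.000  +0.038  +0.000  +0.000   -0.124  +0.070  -0.053  +0.014
     74  0.6271   +0.000  +0.038  +0.000  +0.000   -0.094  +0.064  -0.073  -0.009


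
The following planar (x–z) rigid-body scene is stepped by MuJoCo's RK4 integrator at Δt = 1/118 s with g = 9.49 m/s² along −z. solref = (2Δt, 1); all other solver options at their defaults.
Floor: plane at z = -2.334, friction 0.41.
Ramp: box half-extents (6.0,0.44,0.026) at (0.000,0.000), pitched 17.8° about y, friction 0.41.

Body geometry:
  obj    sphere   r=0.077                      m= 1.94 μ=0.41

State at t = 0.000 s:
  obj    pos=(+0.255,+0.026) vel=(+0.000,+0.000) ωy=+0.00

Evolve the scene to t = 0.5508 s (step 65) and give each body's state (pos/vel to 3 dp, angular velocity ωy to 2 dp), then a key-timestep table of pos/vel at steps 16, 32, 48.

State at t = 0.5508 s:
  obj    pos=(+0.554,-0.070) vel=(+1.087,-0.349) ωy=+14.82

Key-timestep trajectory:
   step    t(s)  obj.x    obj.z    obj.vx   obj.vz 
     16  0.1356   +0.273  +0.020  +0.268  -0.086
     32  0.2712   +0.328  +0.003  +0.535  -0.172
     48  0.4068   +0.418  -0.026  +0.803  -0.258


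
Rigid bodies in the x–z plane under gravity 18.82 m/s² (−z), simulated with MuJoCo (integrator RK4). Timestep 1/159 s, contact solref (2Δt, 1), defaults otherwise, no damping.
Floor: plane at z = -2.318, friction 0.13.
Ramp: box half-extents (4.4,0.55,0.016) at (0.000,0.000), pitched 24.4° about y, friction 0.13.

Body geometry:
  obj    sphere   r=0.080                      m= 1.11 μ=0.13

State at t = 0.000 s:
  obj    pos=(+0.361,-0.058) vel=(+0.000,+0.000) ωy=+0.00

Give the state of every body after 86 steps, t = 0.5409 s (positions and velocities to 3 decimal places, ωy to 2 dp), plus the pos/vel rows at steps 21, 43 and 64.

State at t = 0.5409 s:
  obj    pos=(+1.101,-0.394) vel=(+2.736,-1.241) ωy=+37.51

Key-timestep trajectory:
   step    t(s)  obj.x    obj.z    obj.vx   obj.vz 
     21  0.1321   +0.405  -0.079  +0.671  -0.298
     43  0.2704   +0.546  -0.142  +1.369  -0.620
     64  0.4025   +0.771  -0.244  +2.036  -0.924


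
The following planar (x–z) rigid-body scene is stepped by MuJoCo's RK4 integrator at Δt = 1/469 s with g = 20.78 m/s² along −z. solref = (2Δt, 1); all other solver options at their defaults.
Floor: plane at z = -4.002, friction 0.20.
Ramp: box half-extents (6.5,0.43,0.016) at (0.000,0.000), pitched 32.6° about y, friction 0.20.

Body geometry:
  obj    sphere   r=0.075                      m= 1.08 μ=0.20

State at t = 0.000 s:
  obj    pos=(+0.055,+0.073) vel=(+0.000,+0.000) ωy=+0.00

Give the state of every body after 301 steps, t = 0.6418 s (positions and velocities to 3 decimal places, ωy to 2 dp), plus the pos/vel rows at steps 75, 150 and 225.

State at t = 0.6418 s:
  obj    pos=(+1.443,-0.815) vel=(+4.324,-2.765) ωy=+68.42

Key-timestep trajectory:
   step    t(s)  obj.x    obj.z    obj.vx   obj.vz 
     75  0.1599   +0.141  +0.018  +1.078  -0.689
    150  0.3198   +0.400  -0.148  +2.155  -1.378
    225  0.4797   +0.830  -0.423  +3.232  -2.067


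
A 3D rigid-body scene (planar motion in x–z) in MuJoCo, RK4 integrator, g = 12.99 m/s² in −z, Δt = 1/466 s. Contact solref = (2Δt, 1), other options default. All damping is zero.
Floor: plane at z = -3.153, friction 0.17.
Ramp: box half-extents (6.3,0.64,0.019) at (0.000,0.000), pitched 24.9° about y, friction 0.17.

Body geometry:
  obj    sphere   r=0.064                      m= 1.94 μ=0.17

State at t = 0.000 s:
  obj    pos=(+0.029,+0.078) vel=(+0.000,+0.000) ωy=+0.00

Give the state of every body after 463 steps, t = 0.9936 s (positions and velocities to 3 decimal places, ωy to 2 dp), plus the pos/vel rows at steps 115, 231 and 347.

State at t = 0.9936 s:
  obj    pos=(+1.778,-0.734) vel=(+3.521,-1.634) ωy=+60.64

Key-timestep trajectory:
   step    t(s)  obj.x    obj.z    obj.vx   obj.vz 
    115  0.2468   +0.137  +0.028  +0.875  -0.406
    231  0.4957   +0.464  -0.124  +1.757  -0.815
    347  0.7446   +1.012  -0.378  +2.639  -1.225


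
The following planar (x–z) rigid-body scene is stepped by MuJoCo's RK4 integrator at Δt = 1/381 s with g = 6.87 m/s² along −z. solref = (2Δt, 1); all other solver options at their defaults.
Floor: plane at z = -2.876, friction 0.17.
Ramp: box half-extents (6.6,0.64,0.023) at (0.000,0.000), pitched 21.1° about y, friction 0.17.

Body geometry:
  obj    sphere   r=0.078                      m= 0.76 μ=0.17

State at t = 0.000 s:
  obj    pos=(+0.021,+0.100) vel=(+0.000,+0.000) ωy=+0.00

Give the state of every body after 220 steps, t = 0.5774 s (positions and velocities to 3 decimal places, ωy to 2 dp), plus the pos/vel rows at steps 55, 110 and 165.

State at t = 0.5774 s:
  obj    pos=(+0.296,-0.006) vel=(+0.952,-0.367) ωy=+13.07

Key-timestep trajectory:
   step    t(s)  obj.x    obj.z    obj.vx   obj.vz 
     55  0.1444   +0.038  +0.094  +0.238  -0.092
    110  0.2887   +0.090  +0.074  +0.476  -0.184
    165  0.4331   +0.176  +0.040  +0.714  -0.275


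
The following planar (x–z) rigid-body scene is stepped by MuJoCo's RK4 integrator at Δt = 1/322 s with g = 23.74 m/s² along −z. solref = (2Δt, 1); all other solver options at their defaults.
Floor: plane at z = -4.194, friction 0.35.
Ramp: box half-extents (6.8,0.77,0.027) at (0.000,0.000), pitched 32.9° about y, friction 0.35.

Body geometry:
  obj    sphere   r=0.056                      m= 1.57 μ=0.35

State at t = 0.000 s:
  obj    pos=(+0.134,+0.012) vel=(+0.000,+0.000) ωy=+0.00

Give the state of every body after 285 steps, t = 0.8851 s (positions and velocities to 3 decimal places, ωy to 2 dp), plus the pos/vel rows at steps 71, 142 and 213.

State at t = 0.8851 s:
  obj    pos=(+3.163,-1.948) vel=(+6.845,-4.428) ωy=+145.56

Key-timestep trajectory:
   step    t(s)  obj.x    obj.z    obj.vx   obj.vz 
     71  0.2205   +0.322  -0.110  +1.705  -1.103
    142  0.4410   +0.886  -0.474  +3.411  -2.206
    213  0.6615   +1.826  -1.083  +5.116  -3.310


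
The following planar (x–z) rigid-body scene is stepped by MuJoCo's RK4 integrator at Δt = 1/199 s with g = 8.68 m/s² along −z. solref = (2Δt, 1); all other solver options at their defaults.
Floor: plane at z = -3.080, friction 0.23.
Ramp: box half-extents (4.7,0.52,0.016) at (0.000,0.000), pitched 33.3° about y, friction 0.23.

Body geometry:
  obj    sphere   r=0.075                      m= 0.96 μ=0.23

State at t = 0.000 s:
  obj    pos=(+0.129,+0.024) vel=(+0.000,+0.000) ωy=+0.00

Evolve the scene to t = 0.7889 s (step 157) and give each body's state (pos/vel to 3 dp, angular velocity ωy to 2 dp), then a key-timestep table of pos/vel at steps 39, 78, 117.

State at t = 0.7889 s:
  obj    pos=(+1.015,-0.558) vel=(+2.245,-1.475) ωy=+35.79

Key-timestep trajectory:
   step    t(s)  obj.x    obj.z    obj.vx   obj.vz 
     39  0.1960   +0.184  -0.012  +0.558  -0.366
     78  0.3920   +0.348  -0.120  +1.115  -0.733
    117  0.5879   +0.621  -0.299  +1.673  -1.099


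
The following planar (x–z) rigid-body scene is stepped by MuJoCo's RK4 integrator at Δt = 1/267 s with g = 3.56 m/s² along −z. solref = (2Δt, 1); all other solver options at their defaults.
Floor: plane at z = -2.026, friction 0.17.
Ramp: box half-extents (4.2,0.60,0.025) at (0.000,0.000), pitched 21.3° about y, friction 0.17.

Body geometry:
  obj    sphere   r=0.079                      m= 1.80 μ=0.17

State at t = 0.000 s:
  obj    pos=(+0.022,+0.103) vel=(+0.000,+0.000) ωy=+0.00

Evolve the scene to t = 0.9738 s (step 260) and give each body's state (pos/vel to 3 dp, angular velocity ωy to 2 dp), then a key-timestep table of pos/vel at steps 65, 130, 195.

State at t = 0.9738 s:
  obj    pos=(+0.430,-0.056) vel=(+0.838,-0.327) ωy=+11.38

Key-timestep trajectory:
   step    t(s)  obj.x    obj.z    obj.vx   obj.vz 
     65  0.2434   +0.048  +0.093  +0.210  -0.082
    130  0.4869   +0.124  +0.063  +0.419  -0.163
    195  0.7303   +0.252  +0.014  +0.629  -0.245


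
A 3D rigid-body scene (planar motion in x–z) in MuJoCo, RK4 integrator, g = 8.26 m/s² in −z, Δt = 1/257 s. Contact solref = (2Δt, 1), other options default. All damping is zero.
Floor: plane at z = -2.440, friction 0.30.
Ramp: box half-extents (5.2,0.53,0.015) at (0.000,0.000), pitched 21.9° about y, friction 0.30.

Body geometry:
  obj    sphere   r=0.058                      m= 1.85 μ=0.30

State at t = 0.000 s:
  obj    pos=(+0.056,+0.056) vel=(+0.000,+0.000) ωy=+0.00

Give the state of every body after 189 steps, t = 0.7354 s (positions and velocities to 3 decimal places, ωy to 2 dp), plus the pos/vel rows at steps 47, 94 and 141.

State at t = 0.7354 s:
  obj    pos=(+0.608,-0.166) vel=(+1.502,-0.604) ωy=+27.90

Key-timestep trajectory:
   step    t(s)  obj.x    obj.z    obj.vx   obj.vz 
     47  0.1829   +0.090  +0.042  +0.373  -0.150
     94  0.3658   +0.193  +0.001  +0.747  -0.300
    141  0.5486   +0.363  -0.067  +1.120  -0.450


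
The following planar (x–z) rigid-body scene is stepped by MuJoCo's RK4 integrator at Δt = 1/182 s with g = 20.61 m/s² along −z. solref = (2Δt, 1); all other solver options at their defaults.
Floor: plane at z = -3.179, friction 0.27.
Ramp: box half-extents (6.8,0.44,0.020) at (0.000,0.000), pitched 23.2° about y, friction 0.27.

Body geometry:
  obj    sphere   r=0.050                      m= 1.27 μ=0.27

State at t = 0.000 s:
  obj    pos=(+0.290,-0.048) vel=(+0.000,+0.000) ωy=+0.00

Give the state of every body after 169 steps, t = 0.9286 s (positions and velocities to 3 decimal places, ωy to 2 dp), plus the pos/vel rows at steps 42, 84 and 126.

State at t = 0.9286 s:
  obj    pos=(+2.588,-1.033) vel=(+4.950,-2.121) ωy=+107.69

Key-timestep trajectory:
   step    t(s)  obj.x    obj.z    obj.vx   obj.vz 
     42  0.2308   +0.432  -0.109  +1.230  -0.527
     84  0.4615   +0.858  -0.292  +2.460  -1.055
    126  0.6923   +1.568  -0.596  +3.690  -1.582


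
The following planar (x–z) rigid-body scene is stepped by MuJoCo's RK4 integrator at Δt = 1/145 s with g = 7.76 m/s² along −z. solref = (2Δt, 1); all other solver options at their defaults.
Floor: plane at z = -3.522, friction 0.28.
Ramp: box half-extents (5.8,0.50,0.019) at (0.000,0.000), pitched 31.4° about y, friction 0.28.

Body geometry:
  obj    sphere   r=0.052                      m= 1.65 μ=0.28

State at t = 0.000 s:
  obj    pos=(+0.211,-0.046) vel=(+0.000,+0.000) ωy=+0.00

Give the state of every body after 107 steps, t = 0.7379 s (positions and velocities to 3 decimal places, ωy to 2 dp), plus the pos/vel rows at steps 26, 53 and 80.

State at t = 0.7379 s:
  obj    pos=(+0.882,-0.455) vel=(+1.819,-1.110) ωy=+40.96

Key-timestep trajectory:
   step    t(s)  obj.x    obj.z    obj.vx   obj.vz 
     26  0.1793   +0.251  -0.070  +0.442  -0.270
     53  0.3655   +0.376  -0.146  +0.901  -0.550
     80  0.5517   +0.586  -0.275  +1.360  -0.830


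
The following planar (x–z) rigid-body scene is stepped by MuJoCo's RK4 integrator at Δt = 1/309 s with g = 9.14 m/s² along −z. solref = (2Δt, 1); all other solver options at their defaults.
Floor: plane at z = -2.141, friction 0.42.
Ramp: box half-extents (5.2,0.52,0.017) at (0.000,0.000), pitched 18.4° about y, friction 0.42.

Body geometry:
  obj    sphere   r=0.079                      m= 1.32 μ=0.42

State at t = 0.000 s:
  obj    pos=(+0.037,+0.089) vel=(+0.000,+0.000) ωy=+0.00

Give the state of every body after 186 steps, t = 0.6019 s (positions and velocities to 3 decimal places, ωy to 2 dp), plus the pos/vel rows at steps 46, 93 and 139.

State at t = 0.6019 s:
  obj    pos=(+0.391,-0.029) vel=(+1.177,-0.392) ωy=+15.70

Key-timestep trajectory:
   step    t(s)  obj.x    obj.z    obj.vx   obj.vz 
     46  0.1489   +0.059  +0.082  +0.291  -0.097
     93  0.3010   +0.126  +0.059  +0.589  -0.196
    139  0.4498   +0.235  +0.023  +0.880  -0.293


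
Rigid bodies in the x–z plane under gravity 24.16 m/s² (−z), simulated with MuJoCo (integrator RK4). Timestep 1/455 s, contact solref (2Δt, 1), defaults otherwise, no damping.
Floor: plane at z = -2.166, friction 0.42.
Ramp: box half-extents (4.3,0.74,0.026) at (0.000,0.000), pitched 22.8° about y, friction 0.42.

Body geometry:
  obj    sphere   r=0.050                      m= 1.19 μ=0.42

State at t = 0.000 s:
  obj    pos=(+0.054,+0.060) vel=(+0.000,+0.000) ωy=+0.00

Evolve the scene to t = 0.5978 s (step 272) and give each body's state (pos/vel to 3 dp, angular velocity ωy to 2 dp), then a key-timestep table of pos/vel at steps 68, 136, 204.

State at t = 0.5978 s:
  obj    pos=(+1.156,-0.403) vel=(+3.685,-1.549) ωy=+79.95

Key-timestep trajectory:
   step    t(s)  obj.x    obj.z    obj.vx   obj.vz 
     68  0.1495   +0.123  +0.031  +0.921  -0.387
    136  0.2989   +0.329  -0.056  +1.843  -0.775
    204  0.4484   +0.674  -0.201  +2.764  -1.162


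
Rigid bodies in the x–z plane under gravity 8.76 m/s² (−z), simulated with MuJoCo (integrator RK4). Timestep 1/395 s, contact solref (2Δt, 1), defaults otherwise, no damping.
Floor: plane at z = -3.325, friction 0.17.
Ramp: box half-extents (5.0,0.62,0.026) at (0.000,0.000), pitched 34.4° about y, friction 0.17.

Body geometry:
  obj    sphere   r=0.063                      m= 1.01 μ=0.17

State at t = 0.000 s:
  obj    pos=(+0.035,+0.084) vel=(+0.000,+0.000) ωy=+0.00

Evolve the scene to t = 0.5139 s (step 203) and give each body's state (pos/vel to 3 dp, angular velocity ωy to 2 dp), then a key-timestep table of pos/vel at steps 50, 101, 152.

State at t = 0.5139 s:
  obj    pos=(+0.440,-0.194) vel=(+1.580,-1.075) ωy=+25.10

Key-timestep trajectory:
   step    t(s)  obj.x    obj.z    obj.vx   obj.vz 
     50  0.1266   +0.060  +0.067  +0.387  -0.269
    101  0.2557   +0.135  +0.015  +0.788  -0.530
    152  0.3848   +0.262  -0.072  +1.182  -0.807


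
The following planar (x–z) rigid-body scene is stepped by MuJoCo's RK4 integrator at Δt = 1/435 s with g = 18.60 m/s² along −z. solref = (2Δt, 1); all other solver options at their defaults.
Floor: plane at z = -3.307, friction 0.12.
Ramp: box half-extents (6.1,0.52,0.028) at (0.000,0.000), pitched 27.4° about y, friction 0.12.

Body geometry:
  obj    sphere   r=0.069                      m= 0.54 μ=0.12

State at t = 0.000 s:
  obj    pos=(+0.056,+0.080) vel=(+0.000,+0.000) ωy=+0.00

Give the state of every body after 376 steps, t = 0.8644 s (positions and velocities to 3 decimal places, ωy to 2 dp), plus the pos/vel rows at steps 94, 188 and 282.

State at t = 0.8644 s:
  obj    pos=(+2.238,-1.051) vel=(+5.047,-2.622) ωy=+62.00

Key-timestep trajectory:
   step    t(s)  obj.x    obj.z    obj.vx   obj.vz 
     94  0.2161   +0.193  +0.009  +1.262  -0.655
    188  0.4322   +0.602  -0.203  +2.522  -1.316
    282  0.6483   +1.284  -0.556  +3.797  -1.935


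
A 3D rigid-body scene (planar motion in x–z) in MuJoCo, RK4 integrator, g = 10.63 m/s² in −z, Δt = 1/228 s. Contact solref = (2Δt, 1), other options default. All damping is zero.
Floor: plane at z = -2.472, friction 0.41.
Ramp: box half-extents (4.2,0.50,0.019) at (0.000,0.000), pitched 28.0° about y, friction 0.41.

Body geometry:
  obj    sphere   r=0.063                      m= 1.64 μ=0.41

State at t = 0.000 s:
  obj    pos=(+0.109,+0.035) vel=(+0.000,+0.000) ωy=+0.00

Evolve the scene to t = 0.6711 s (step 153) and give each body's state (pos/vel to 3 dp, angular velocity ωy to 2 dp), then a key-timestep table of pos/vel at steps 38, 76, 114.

State at t = 0.6711 s:
  obj    pos=(+0.818,-0.342) vel=(+2.112,-1.123) ωy=+37.96

Key-timestep trajectory:
   step    t(s)  obj.x    obj.z    obj.vx   obj.vz 
     38  0.1667   +0.153  +0.012  +0.525  -0.279
     76  0.3333   +0.284  -0.058  +1.049  -0.558
    114  0.5000   +0.502  -0.174  +1.574  -0.837


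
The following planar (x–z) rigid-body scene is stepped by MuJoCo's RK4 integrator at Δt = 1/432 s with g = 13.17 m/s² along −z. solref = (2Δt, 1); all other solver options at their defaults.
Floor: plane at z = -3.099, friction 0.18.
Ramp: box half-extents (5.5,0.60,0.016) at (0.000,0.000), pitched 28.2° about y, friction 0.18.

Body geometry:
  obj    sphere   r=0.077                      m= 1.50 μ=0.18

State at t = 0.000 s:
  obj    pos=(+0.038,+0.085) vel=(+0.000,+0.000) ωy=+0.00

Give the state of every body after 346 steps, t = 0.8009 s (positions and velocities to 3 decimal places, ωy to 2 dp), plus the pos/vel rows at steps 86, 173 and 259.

State at t = 0.8009 s:
  obj    pos=(+1.295,-0.589) vel=(+3.138,-1.683) ωy=+46.23

Key-timestep trajectory:
   step    t(s)  obj.x    obj.z    obj.vx   obj.vz 
     86  0.1991   +0.116  +0.043  +0.780  -0.418
    173  0.4005   +0.352  -0.083  +1.569  -0.841
    259  0.5995   +0.742  -0.292  +2.349  -1.260


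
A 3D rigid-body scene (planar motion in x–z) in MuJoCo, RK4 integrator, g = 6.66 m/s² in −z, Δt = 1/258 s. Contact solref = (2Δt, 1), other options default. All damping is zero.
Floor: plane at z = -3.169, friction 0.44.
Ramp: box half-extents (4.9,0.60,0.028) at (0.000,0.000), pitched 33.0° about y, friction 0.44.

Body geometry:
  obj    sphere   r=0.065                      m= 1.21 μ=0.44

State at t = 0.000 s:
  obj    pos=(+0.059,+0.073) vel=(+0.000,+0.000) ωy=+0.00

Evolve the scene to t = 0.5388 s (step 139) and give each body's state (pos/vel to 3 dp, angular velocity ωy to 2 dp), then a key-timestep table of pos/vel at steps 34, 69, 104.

State at t = 0.5388 s:
  obj    pos=(+0.374,-0.132) vel=(+1.171,-0.760) ωy=+21.47

Key-timestep trajectory:
   step    t(s)  obj.x    obj.z    obj.vx   obj.vz 
     34  0.1318   +0.078  +0.060  +0.286  -0.186
     69  0.2674   +0.137  +0.022  +0.581  -0.377
    104  0.4031   +0.235  -0.042  +0.876  -0.569


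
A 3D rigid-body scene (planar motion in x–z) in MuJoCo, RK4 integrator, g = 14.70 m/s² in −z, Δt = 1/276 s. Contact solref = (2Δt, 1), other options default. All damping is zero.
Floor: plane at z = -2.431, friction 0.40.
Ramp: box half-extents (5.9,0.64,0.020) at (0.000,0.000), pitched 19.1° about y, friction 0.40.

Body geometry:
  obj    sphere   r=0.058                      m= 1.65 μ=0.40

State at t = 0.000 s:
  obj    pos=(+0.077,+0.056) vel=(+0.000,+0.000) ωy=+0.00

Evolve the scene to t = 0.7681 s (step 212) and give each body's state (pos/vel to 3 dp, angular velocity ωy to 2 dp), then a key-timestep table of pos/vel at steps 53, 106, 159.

State at t = 0.7681 s:
  obj    pos=(+1.035,-0.276) vel=(+2.494,-0.864) ωy=+45.49

Key-timestep trajectory:
   step    t(s)  obj.x    obj.z    obj.vx   obj.vz 
     53  0.1920   +0.137  +0.035  +0.624  -0.216
    106  0.3841   +0.316  -0.027  +1.247  -0.432
    159  0.5761   +0.616  -0.131  +1.870  -0.648


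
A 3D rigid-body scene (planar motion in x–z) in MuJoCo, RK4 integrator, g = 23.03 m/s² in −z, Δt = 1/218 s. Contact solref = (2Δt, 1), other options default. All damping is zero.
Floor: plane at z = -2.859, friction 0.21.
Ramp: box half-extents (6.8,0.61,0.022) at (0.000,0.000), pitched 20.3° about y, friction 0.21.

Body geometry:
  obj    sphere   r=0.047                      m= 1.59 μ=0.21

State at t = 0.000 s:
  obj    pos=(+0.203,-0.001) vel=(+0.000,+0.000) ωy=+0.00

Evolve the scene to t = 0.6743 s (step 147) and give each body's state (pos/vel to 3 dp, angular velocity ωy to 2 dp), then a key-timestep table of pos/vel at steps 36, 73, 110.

State at t = 0.6743 s:
  obj    pos=(+1.420,-0.452) vel=(+3.609,-1.335) ωy=+81.86

Key-timestep trajectory:
   step    t(s)  obj.x    obj.z    obj.vx   obj.vz 
     36  0.1651   +0.276  -0.029  +0.884  -0.327
     73  0.3349   +0.503  -0.113  +1.792  -0.663
    110  0.5046   +0.884  -0.254  +2.701  -0.999
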